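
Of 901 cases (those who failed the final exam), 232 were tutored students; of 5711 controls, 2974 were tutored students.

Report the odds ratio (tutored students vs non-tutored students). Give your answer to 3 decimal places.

OR = (232 × 2737) / (2974 × 669) = 634984/1989606 ≈ 0.319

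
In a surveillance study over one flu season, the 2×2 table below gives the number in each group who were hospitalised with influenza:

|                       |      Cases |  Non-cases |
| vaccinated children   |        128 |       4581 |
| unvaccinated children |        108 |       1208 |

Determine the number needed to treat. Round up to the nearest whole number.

19

risk, vaccinated children = 128/4709 = 0.027182
risk, unvaccinated children = 108/1316 = 0.082067
absolute risk difference = 0.054885
1 / 0.054885 = 18.220 → round up → 19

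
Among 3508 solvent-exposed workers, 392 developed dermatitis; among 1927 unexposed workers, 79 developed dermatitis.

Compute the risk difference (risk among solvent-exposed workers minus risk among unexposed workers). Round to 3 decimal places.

RD: 0.071

risk, solvent-exposed workers = 392/3508 = 0.11174
risk, unexposed workers = 79/1927 = 0.04100
risk difference = 0.11174 − 0.04100 = 0.071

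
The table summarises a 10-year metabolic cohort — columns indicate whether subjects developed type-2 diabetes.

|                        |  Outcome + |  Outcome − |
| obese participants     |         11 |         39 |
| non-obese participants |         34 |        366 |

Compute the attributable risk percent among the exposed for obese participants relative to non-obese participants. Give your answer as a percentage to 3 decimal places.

61.364%

risk, obese participants = 11/50 = 0.2200
risk, non-obese participants = 34/400 = 0.0850
AR% = (0.2200 − 0.0850) / 0.2200 = 0.6136 → 61.364%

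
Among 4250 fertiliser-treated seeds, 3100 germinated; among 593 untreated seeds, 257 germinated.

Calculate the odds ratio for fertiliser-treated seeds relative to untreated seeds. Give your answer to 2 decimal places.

OR = 3.52

odds, fertiliser-treated seeds = 3100/1150 = 2.6957
odds, untreated seeds = 257/336 = 0.7649
OR = 2.6957 / 0.7649 = 3.52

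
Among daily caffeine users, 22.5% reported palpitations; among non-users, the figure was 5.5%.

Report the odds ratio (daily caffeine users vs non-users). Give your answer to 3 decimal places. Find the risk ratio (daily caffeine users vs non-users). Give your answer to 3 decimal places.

odds, daily caffeine users = 0.2250/0.7750 = 0.2903
odds, non-users = 0.0550/0.9450 = 0.0582
OR = 0.2903 / 0.0582 = 4.988
RR = 0.2250 / 0.0550 = 4.091

OR = 4.988; RR = 4.091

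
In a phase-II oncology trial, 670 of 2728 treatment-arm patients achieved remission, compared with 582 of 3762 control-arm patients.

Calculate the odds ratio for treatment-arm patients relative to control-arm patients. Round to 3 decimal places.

OR = (670 × 3180) / (2058 × 582) = 2130600/1197756 ≈ 1.779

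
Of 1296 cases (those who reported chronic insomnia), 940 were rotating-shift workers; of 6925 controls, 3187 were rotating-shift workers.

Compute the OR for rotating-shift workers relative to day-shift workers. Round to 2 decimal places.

odds, rotating-shift workers = 940/3187 = 0.2949
odds, day-shift workers = 356/3738 = 0.0952
OR = 0.2949 / 0.0952 = 3.10

OR: 3.10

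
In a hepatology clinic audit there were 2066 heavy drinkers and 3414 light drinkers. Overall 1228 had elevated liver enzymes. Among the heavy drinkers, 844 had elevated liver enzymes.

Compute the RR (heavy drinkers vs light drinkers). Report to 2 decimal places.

heavy drinkers without the outcome: 2066 − 844 = 1222
light drinkers with the outcome: 1228 − 844 = 384
light drinkers without the outcome: 3414 − 384 = 3030
risk, heavy drinkers = 844/2066 = 0.4085
risk, light drinkers = 384/3414 = 0.1125
RR = 0.4085 / 0.1125 = 3.63

RR ≈ 3.63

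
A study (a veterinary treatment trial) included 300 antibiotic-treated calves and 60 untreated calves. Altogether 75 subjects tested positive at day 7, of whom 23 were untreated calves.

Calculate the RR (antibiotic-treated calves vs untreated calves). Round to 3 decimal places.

antibiotic-treated calves with the outcome: 75 − 23 = 52
antibiotic-treated calves without the outcome: 300 − 52 = 248
untreated calves without the outcome: 60 − 23 = 37
risk, antibiotic-treated calves = 52/300 = 0.1733
risk, untreated calves = 23/60 = 0.3833
RR = 0.1733 / 0.3833 = 0.452

RR ≈ 0.452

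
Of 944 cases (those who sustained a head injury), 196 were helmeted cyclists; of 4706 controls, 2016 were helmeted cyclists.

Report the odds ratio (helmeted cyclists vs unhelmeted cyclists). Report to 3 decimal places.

odds, helmeted cyclists = 196/2016 = 0.0972
odds, unhelmeted cyclists = 748/2690 = 0.2781
OR = 0.0972 / 0.2781 = 0.350

OR = 0.350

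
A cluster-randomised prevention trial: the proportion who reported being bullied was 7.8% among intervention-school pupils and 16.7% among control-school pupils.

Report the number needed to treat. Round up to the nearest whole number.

12

absolute risk difference = 0.089000
1 / 0.089000 = 11.236 → round up → 12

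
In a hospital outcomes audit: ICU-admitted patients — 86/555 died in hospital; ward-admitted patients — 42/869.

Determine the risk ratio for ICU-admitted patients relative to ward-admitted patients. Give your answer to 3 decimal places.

3.206

risk, ICU-admitted patients = 86/555 = 0.15495
risk, ward-admitted patients = 42/869 = 0.04833
RR = 0.15495 / 0.04833 = 3.206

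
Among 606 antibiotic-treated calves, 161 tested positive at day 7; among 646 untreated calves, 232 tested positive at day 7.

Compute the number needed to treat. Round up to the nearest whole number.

11

risk, antibiotic-treated calves = 161/606 = 0.265677
risk, untreated calves = 232/646 = 0.359133
absolute risk difference = 0.093457
1 / 0.093457 = 10.700 → round up → 11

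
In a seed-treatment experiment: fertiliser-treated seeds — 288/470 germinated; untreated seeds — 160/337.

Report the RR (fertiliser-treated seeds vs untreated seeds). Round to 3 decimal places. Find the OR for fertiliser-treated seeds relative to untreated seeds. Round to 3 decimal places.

RR = 1.291; OR = 1.751

risk, fertiliser-treated seeds = 288/470 = 0.6128
risk, untreated seeds = 160/337 = 0.4748
RR = 0.6128 / 0.4748 = 1.291
OR = (288 × 177) / (182 × 160) = 50976/29120 ≈ 1.751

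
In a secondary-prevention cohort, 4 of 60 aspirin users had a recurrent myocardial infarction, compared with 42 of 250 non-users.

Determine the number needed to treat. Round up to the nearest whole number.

risk, aspirin users = 4/60 = 0.066667
risk, non-users = 42/250 = 0.168000
absolute risk difference = 0.101333
1 / 0.101333 = 9.868 → round up → 10

NNT = 10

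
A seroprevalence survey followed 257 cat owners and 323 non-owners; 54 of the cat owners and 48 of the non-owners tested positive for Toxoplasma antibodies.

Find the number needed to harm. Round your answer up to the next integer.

NNH: 17

risk, cat owners = 54/257 = 0.210117
risk, non-owners = 48/323 = 0.148607
absolute risk difference = 0.061510
1 / 0.061510 = 16.258 → round up → 17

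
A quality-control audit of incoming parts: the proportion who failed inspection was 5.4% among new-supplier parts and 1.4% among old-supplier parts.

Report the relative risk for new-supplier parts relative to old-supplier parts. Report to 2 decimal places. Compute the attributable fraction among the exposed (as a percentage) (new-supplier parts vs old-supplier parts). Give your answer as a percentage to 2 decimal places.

RR = 0.05400 / 0.01400 = 3.86
AR% = (0.05400 − 0.01400) / 0.05400 = 0.7407 → 74.07%

RR = 3.86; AR% = 74.07%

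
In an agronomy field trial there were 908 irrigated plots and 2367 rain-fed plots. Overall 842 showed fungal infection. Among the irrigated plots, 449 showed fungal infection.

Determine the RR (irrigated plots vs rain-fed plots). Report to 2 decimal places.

RR: 2.98

irrigated plots without the outcome: 908 − 449 = 459
rain-fed plots with the outcome: 842 − 449 = 393
rain-fed plots without the outcome: 2367 − 393 = 1974
risk, irrigated plots = 449/908 = 0.4945
risk, rain-fed plots = 393/2367 = 0.1660
RR = 0.4945 / 0.1660 = 2.98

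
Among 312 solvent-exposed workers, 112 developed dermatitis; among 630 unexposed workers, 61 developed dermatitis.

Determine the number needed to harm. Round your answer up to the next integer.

risk, solvent-exposed workers = 112/312 = 0.358974
risk, unexposed workers = 61/630 = 0.096825
absolute risk difference = 0.262149
1 / 0.262149 = 3.815 → round up → 4

NNH: 4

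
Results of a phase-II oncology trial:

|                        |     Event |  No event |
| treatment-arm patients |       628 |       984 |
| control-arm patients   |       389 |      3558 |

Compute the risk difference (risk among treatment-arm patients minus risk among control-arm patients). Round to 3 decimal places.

RD ≈ 0.291

risk, treatment-arm patients = 628/1612 = 0.3896
risk, control-arm patients = 389/3947 = 0.0986
risk difference = 0.3896 − 0.0986 = 0.291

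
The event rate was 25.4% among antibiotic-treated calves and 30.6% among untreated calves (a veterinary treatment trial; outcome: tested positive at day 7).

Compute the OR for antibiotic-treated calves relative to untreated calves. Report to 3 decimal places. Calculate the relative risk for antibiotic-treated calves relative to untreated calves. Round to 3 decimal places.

odds, antibiotic-treated calves = 0.2540/0.7460 = 0.3405
odds, untreated calves = 0.3060/0.6940 = 0.4409
OR = 0.3405 / 0.4409 = 0.772
RR = 0.2540 / 0.3060 = 0.830

OR = 0.772; RR = 0.830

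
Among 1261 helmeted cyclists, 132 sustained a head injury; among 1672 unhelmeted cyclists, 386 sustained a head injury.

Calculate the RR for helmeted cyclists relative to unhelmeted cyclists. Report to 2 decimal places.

RR = 0.45

risk, helmeted cyclists = 132/1261 = 0.1047
risk, unhelmeted cyclists = 386/1672 = 0.2309
RR = 0.1047 / 0.2309 = 0.45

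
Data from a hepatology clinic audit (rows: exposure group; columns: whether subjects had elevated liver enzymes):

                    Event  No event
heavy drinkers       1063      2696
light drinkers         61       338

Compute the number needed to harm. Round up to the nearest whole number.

8

risk, heavy drinkers = 1063/3759 = 0.282788
risk, light drinkers = 61/399 = 0.152882
absolute risk difference = 0.129906
1 / 0.129906 = 7.698 → round up → 8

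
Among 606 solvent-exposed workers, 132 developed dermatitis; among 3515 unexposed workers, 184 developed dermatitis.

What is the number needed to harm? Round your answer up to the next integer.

7

risk, solvent-exposed workers = 132/606 = 0.217822
risk, unexposed workers = 184/3515 = 0.052347
absolute risk difference = 0.165475
1 / 0.165475 = 6.043 → round up → 7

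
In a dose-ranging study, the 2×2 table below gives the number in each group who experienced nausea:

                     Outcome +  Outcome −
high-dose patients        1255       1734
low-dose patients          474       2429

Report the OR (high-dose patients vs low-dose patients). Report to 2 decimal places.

OR = (1255 × 2429) / (1734 × 474) = 3048395/821916 ≈ 3.71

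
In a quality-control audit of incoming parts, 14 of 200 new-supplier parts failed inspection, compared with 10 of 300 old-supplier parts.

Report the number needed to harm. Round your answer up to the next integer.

risk, new-supplier parts = 14/200 = 0.070000
risk, old-supplier parts = 10/300 = 0.033333
absolute risk difference = 0.036667
1 / 0.036667 = 27.272 → round up → 28

28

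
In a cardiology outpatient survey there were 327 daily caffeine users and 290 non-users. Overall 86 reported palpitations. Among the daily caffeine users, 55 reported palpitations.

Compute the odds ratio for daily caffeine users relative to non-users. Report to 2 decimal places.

daily caffeine users without the outcome: 327 − 55 = 272
non-users with the outcome: 86 − 55 = 31
non-users without the outcome: 290 − 31 = 259
OR = (55 × 259) / (272 × 31) = 14245/8432 ≈ 1.69

OR ≈ 1.69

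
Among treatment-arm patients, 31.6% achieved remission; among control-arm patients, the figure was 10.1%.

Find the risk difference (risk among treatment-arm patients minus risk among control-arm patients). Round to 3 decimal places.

risk difference = 0.3160 − 0.1010 = 0.215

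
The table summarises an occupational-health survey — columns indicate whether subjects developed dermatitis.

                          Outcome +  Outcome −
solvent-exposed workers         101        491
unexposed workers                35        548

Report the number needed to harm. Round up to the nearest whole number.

10

risk, solvent-exposed workers = 101/592 = 0.170608
risk, unexposed workers = 35/583 = 0.060034
absolute risk difference = 0.110574
1 / 0.110574 = 9.044 → round up → 10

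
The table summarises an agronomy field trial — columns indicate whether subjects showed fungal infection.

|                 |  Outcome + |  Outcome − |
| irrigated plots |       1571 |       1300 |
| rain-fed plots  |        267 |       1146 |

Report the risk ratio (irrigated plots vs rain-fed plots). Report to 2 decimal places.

2.90

risk, irrigated plots = 1571/2871 = 0.5472
risk, rain-fed plots = 267/1413 = 0.1890
RR = 0.5472 / 0.1890 = 2.90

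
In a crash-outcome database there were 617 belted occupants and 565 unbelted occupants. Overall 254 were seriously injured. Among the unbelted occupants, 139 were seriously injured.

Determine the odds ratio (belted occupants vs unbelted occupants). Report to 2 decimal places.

belted occupants with the outcome: 254 − 139 = 115
belted occupants without the outcome: 617 − 115 = 502
unbelted occupants without the outcome: 565 − 139 = 426
OR = (115 × 426) / (502 × 139) = 48990/69778 ≈ 0.70

OR = 0.70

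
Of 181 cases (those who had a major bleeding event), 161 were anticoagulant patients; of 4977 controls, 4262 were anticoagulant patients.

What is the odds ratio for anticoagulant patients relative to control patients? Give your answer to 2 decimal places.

OR = (161 × 715) / (4262 × 20) = 115115/85240 ≈ 1.35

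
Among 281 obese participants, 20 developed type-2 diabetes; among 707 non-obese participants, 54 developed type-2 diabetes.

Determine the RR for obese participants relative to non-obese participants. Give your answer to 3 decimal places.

RR = 0.932

risk, obese participants = 20/281 = 0.0712
risk, non-obese participants = 54/707 = 0.0764
RR = 0.0712 / 0.0764 = 0.932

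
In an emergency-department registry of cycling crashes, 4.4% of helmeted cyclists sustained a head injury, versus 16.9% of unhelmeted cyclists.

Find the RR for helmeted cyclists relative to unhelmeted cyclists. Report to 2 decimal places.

RR = 0.04400 / 0.16900 = 0.26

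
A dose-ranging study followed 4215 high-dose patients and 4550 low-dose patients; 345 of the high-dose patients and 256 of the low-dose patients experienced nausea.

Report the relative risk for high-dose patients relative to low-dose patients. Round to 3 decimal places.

risk, high-dose patients = 345/4215 = 0.0819
risk, low-dose patients = 256/4550 = 0.0563
RR = 0.0819 / 0.0563 = 1.455

RR = 1.455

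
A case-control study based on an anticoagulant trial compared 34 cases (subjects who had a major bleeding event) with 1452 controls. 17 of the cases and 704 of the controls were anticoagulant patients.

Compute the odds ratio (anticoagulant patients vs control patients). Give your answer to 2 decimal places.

OR = (17 × 748) / (704 × 17) = 12716/11968 ≈ 1.06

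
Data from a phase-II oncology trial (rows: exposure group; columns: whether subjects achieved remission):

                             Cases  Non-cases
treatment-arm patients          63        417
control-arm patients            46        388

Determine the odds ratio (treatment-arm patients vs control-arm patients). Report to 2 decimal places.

odds, treatment-arm patients = 63/417 = 0.1511
odds, control-arm patients = 46/388 = 0.1186
OR = 0.1511 / 0.1186 = 1.27

OR = 1.27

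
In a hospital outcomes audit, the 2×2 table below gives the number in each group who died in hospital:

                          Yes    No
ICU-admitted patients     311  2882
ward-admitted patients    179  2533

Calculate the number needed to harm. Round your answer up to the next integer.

risk, ICU-admitted patients = 311/3193 = 0.097401
risk, ward-admitted patients = 179/2712 = 0.066003
absolute risk difference = 0.031398
1 / 0.031398 = 31.849 → round up → 32

NNH = 32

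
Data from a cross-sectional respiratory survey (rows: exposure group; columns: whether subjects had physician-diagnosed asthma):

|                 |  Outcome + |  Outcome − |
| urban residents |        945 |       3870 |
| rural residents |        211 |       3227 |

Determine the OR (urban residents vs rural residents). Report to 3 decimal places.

OR = (945 × 3227) / (3870 × 211) = 3049515/816570 ≈ 3.735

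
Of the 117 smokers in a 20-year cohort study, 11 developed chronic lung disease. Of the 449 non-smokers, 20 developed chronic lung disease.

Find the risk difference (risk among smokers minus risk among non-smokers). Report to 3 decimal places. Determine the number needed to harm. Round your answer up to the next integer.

risk, smokers = 11/117 = 0.09402
risk, non-smokers = 20/449 = 0.04454
risk difference = 0.09402 − 0.04454 = 0.049
absolute risk difference = 0.049474
1 / 0.049474 = 20.213 → round up → 21

RD = 0.049; NNH = 21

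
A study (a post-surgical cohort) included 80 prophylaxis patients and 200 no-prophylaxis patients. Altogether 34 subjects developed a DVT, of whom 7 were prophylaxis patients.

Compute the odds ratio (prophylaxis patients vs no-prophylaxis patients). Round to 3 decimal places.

prophylaxis patients without the outcome: 80 − 7 = 73
no-prophylaxis patients with the outcome: 34 − 7 = 27
no-prophylaxis patients without the outcome: 200 − 27 = 173
OR = (7 × 173) / (73 × 27) = 1211/1971 ≈ 0.614

OR = 0.614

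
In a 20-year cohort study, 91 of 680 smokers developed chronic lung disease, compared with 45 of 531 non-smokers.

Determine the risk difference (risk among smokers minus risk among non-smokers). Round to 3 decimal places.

0.049

risk, smokers = 91/680 = 0.1338
risk, non-smokers = 45/531 = 0.0847
risk difference = 0.1338 − 0.0847 = 0.049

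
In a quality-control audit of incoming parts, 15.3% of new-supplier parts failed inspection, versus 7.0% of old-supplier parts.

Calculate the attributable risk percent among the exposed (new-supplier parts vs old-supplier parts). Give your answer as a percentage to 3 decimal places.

AR% = (0.1530 − 0.0700) / 0.1530 = 0.5425 → 54.248%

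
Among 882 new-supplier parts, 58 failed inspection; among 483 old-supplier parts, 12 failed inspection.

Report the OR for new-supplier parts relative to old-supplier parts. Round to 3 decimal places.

OR = 2.763

odds, new-supplier parts = 58/824 = 0.07039
odds, old-supplier parts = 12/471 = 0.02548
OR = 0.07039 / 0.02548 = 2.763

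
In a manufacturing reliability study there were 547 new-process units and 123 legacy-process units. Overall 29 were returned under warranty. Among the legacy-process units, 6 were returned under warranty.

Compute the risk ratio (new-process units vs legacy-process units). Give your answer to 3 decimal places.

new-process units with the outcome: 29 − 6 = 23
new-process units without the outcome: 547 − 23 = 524
legacy-process units without the outcome: 123 − 6 = 117
risk, new-process units = 23/547 = 0.04205
risk, legacy-process units = 6/123 = 0.04878
RR = 0.04205 / 0.04878 = 0.862

0.862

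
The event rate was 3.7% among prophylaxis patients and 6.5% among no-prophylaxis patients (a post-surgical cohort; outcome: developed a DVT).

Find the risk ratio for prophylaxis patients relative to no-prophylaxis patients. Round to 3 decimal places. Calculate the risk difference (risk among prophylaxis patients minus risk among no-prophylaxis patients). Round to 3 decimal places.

RR = 0.569; RD = -0.028

RR = 0.03700 / 0.06500 = 0.569
risk difference = 0.03700 − 0.06500 = -0.028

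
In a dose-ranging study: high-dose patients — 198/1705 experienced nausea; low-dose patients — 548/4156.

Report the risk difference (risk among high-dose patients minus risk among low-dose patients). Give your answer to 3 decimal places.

risk, high-dose patients = 198/1705 = 0.1161
risk, low-dose patients = 548/4156 = 0.1319
risk difference = 0.1161 − 0.1319 = -0.016

RD = -0.016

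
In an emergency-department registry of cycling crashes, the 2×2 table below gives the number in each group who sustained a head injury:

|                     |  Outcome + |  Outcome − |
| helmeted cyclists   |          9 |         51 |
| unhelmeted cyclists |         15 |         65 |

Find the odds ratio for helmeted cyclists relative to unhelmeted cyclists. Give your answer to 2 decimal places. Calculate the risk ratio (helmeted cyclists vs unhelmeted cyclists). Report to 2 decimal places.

odds, helmeted cyclists = 9/51 = 0.1765
odds, unhelmeted cyclists = 15/65 = 0.2308
OR = 0.1765 / 0.2308 = 0.76
risk, helmeted cyclists = 9/60 = 0.1500
risk, unhelmeted cyclists = 15/80 = 0.1875
RR = 0.1500 / 0.1875 = 0.80

OR = 0.76; RR = 0.80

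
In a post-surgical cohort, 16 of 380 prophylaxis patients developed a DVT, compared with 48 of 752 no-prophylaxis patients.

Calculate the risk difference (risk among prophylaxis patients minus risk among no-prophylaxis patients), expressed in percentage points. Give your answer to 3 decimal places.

risk, prophylaxis patients = 16/380 = 0.04211
risk, no-prophylaxis patients = 48/752 = 0.06383
risk difference = 0.04211 − 0.06383 = -0.02172 → -2.172 percentage points

-2.172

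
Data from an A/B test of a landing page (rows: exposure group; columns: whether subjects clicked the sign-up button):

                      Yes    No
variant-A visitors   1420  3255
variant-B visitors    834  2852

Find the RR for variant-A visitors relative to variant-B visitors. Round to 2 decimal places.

RR ≈ 1.34

risk, variant-A visitors = 1420/4675 = 0.3037
risk, variant-B visitors = 834/3686 = 0.2263
RR = 0.3037 / 0.2263 = 1.34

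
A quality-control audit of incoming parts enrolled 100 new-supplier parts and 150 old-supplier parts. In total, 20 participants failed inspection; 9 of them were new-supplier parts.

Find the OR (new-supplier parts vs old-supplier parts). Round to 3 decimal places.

OR = 1.250

new-supplier parts without the outcome: 100 − 9 = 91
old-supplier parts with the outcome: 20 − 9 = 11
old-supplier parts without the outcome: 150 − 11 = 139
OR = (9 × 139) / (91 × 11) = 1251/1001 ≈ 1.250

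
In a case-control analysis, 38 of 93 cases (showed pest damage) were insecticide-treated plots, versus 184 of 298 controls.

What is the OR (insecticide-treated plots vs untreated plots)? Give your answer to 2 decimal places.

OR = (38 × 114) / (184 × 55) = 4332/10120 ≈ 0.43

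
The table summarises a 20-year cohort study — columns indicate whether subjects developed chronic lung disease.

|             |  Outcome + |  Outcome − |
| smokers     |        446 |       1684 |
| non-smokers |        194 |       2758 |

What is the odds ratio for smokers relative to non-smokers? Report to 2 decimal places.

OR = (446 × 2758) / (1684 × 194) = 1230068/326696 ≈ 3.77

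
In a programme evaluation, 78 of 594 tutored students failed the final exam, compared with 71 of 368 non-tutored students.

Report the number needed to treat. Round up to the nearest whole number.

risk, tutored students = 78/594 = 0.131313
risk, non-tutored students = 71/368 = 0.192935
absolute risk difference = 0.061622
1 / 0.061622 = 16.228 → round up → 17

17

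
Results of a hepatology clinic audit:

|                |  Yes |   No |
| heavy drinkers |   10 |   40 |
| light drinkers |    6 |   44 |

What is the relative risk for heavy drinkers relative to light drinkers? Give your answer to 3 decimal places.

RR: 1.667

risk, heavy drinkers = 10/50 = 0.2000
risk, light drinkers = 6/50 = 0.1200
RR = 0.2000 / 0.1200 = 1.667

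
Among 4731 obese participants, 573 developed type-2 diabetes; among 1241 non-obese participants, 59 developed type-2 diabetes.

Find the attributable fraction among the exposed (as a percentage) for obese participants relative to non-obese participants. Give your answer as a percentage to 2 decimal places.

60.75%

risk, obese participants = 573/4731 = 0.12112
risk, non-obese participants = 59/1241 = 0.04754
AR% = (0.12112 − 0.04754) / 0.12112 = 0.6075 → 60.75%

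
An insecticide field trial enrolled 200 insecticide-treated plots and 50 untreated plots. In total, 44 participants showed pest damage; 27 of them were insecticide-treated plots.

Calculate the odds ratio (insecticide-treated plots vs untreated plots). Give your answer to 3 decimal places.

insecticide-treated plots without the outcome: 200 − 27 = 173
untreated plots with the outcome: 44 − 27 = 17
untreated plots without the outcome: 50 − 17 = 33
OR = (27 × 33) / (173 × 17) = 891/2941 ≈ 0.303

OR = 0.303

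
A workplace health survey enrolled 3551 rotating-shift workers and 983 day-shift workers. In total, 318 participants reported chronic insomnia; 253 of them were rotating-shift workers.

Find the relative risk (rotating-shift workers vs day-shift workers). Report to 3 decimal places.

1.077

rotating-shift workers without the outcome: 3551 − 253 = 3298
day-shift workers with the outcome: 318 − 253 = 65
day-shift workers without the outcome: 983 − 65 = 918
risk, rotating-shift workers = 253/3551 = 0.0712
risk, day-shift workers = 65/983 = 0.0661
RR = 0.0712 / 0.0661 = 1.077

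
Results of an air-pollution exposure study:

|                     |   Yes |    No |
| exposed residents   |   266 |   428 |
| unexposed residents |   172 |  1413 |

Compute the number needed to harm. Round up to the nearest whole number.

NNH ≈ 4

risk, exposed residents = 266/694 = 0.383285
risk, unexposed residents = 172/1585 = 0.108517
absolute risk difference = 0.274768
1 / 0.274768 = 3.639 → round up → 4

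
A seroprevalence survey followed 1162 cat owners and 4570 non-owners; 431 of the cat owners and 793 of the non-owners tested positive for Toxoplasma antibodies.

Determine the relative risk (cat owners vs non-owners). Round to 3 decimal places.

risk, cat owners = 431/1162 = 0.3709
risk, non-owners = 793/4570 = 0.1735
RR = 0.3709 / 0.1735 = 2.138

RR: 2.138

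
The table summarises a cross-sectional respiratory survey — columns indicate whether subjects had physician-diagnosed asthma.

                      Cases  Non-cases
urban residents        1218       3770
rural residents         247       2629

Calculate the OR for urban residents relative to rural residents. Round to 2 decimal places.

OR = (1218 × 2629) / (3770 × 247) = 3202122/931190 ≈ 3.44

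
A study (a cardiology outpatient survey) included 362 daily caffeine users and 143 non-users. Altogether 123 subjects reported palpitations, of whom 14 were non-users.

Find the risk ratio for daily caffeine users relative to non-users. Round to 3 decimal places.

daily caffeine users with the outcome: 123 − 14 = 109
daily caffeine users without the outcome: 362 − 109 = 253
non-users without the outcome: 143 − 14 = 129
risk, daily caffeine users = 109/362 = 0.3011
risk, non-users = 14/143 = 0.0979
RR = 0.3011 / 0.0979 = 3.076

3.076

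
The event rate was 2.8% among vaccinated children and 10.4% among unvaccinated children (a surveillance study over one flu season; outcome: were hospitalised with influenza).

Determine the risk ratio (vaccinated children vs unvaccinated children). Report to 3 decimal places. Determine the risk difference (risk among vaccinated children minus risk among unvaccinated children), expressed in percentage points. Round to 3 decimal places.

RR = 0.269; RD = -7.600

RR = 0.02800 / 0.10400 = 0.269
risk difference = 0.02800 − 0.10400 = -0.07600 → -7.600 percentage points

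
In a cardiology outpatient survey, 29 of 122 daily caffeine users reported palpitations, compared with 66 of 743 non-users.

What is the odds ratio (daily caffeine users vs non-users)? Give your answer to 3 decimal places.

OR = (29 × 677) / (93 × 66) = 19633/6138 ≈ 3.199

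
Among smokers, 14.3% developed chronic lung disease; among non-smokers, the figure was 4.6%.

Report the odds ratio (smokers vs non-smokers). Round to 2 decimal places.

odds, smokers = 0.14300/0.85700 = 0.16686
odds, non-smokers = 0.04600/0.95400 = 0.04822
OR = 0.16686 / 0.04822 = 3.46

3.46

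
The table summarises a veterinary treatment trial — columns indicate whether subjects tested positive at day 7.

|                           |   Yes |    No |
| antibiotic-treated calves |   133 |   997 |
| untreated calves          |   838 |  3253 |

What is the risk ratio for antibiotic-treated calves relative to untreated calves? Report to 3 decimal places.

risk, antibiotic-treated calves = 133/1130 = 0.1177
risk, untreated calves = 838/4091 = 0.2048
RR = 0.1177 / 0.2048 = 0.575

0.575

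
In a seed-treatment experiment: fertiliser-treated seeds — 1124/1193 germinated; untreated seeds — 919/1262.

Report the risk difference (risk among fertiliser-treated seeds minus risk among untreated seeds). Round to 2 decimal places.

risk, fertiliser-treated seeds = 1124/1193 = 0.9422
risk, untreated seeds = 919/1262 = 0.7282
risk difference = 0.9422 − 0.7282 = 0.21

0.21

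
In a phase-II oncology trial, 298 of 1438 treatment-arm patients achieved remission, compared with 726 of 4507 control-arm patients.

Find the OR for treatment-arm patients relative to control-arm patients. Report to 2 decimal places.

OR = (298 × 3781) / (1140 × 726) = 1126738/827640 ≈ 1.36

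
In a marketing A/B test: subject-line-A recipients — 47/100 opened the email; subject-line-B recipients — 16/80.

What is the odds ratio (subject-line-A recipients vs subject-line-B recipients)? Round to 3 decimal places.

odds, subject-line-A recipients = 47/53 = 0.8868
odds, subject-line-B recipients = 16/64 = 0.2500
OR = 0.8868 / 0.2500 = 3.547

OR: 3.547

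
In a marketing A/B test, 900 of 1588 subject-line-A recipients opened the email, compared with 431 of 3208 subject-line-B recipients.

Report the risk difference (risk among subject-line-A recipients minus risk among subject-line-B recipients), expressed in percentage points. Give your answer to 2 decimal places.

43.24

risk, subject-line-A recipients = 900/1588 = 0.5668
risk, subject-line-B recipients = 431/3208 = 0.1344
risk difference = 0.5668 − 0.1344 = 0.4324 → 43.24 percentage points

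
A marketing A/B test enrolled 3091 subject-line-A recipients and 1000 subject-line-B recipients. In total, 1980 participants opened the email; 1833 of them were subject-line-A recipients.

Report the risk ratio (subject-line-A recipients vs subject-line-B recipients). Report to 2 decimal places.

RR: 4.03

subject-line-A recipients without the outcome: 3091 − 1833 = 1258
subject-line-B recipients with the outcome: 1980 − 1833 = 147
subject-line-B recipients without the outcome: 1000 − 147 = 853
risk, subject-line-A recipients = 1833/3091 = 0.5930
risk, subject-line-B recipients = 147/1000 = 0.1470
RR = 0.5930 / 0.1470 = 4.03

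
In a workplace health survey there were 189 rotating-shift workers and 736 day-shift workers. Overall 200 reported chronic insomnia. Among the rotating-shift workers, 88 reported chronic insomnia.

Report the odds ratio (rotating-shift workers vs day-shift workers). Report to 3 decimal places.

4.854

rotating-shift workers without the outcome: 189 − 88 = 101
day-shift workers with the outcome: 200 − 88 = 112
day-shift workers without the outcome: 736 − 112 = 624
OR = (88 × 624) / (101 × 112) = 54912/11312 ≈ 4.854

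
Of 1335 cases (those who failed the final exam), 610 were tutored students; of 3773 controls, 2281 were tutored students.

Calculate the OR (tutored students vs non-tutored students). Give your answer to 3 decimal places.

0.550

odds, tutored students = 610/2281 = 0.2674
odds, non-tutored students = 725/1492 = 0.4859
OR = 0.2674 / 0.4859 = 0.550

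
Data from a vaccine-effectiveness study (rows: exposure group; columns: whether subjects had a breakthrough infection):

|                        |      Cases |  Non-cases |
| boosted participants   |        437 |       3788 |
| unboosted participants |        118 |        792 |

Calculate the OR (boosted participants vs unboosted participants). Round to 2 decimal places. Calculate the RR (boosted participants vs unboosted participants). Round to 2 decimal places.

OR = (437 × 792) / (3788 × 118) = 346104/446984 ≈ 0.77
risk, boosted participants = 437/4225 = 0.1034
risk, unboosted participants = 118/910 = 0.1297
RR = 0.1034 / 0.1297 = 0.80

OR = 0.77; RR = 0.80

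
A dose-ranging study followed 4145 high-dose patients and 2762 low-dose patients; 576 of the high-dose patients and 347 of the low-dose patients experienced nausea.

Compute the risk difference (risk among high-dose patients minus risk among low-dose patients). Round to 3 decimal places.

risk, high-dose patients = 576/4145 = 0.1390
risk, low-dose patients = 347/2762 = 0.1256
risk difference = 0.1390 − 0.1256 = 0.013

0.013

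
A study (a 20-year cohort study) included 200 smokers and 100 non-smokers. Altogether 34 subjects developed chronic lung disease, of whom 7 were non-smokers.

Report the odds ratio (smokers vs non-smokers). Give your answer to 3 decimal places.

smokers with the outcome: 34 − 7 = 27
smokers without the outcome: 200 − 27 = 173
non-smokers without the outcome: 100 − 7 = 93
odds, smokers = 27/173 = 0.1561
odds, non-smokers = 7/93 = 0.0753
OR = 0.1561 / 0.0753 = 2.073

OR = 2.073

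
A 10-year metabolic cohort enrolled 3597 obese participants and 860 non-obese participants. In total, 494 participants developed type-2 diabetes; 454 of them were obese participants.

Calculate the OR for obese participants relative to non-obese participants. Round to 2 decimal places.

OR: 2.96

obese participants without the outcome: 3597 − 454 = 3143
non-obese participants with the outcome: 494 − 454 = 40
non-obese participants without the outcome: 860 − 40 = 820
OR = (454 × 820) / (3143 × 40) = 372280/125720 ≈ 2.96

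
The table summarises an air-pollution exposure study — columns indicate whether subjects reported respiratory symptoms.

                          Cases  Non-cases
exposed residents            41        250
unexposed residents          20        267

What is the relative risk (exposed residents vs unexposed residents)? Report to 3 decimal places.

2.022

risk, exposed residents = 41/291 = 0.1409
risk, unexposed residents = 20/287 = 0.0697
RR = 0.1409 / 0.0697 = 2.022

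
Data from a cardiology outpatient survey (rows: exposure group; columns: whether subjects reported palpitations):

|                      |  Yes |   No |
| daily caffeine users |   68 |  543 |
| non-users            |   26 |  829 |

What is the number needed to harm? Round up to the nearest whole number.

NNH ≈ 13

risk, daily caffeine users = 68/611 = 0.111293
risk, non-users = 26/855 = 0.030409
absolute risk difference = 0.080884
1 / 0.080884 = 12.363 → round up → 13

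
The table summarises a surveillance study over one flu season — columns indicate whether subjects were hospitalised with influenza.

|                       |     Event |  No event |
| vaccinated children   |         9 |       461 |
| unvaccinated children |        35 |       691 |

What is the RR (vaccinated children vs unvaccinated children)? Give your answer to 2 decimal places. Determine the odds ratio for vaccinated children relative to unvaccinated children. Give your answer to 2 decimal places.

RR = 0.40; OR = 0.39

risk, vaccinated children = 9/470 = 0.01915
risk, unvaccinated children = 35/726 = 0.04821
RR = 0.01915 / 0.04821 = 0.40
OR = (9 × 691) / (461 × 35) = 6219/16135 ≈ 0.39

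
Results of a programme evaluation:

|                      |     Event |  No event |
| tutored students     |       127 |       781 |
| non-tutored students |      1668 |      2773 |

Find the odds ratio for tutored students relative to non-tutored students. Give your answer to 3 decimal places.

OR = (127 × 2773) / (781 × 1668) = 352171/1302708 ≈ 0.270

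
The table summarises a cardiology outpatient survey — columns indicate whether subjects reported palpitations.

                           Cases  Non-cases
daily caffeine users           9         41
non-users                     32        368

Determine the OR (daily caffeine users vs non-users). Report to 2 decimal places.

OR = 2.52

odds, daily caffeine users = 9/41 = 0.2195
odds, non-users = 32/368 = 0.0870
OR = 0.2195 / 0.0870 = 2.52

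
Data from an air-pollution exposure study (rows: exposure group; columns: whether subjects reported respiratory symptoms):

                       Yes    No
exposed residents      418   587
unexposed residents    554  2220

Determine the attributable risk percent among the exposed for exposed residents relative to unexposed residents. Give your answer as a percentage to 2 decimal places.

51.98%

risk, exposed residents = 418/1005 = 0.4159
risk, unexposed residents = 554/2774 = 0.1997
AR% = (0.4159 − 0.1997) / 0.4159 = 0.5198 → 51.98%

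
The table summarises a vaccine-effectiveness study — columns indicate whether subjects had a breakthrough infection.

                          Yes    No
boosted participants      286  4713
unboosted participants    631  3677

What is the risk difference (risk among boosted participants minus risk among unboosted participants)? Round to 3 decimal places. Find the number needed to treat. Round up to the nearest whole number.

risk, boosted participants = 286/4999 = 0.0572
risk, unboosted participants = 631/4308 = 0.1465
risk difference = 0.0572 − 0.1465 = -0.089
absolute risk difference = 0.089260
1 / 0.089260 = 11.203 → round up → 12

RD = -0.089; NNT = 12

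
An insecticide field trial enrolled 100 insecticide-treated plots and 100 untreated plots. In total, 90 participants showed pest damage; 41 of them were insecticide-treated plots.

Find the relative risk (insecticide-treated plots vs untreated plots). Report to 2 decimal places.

insecticide-treated plots without the outcome: 100 − 41 = 59
untreated plots with the outcome: 90 − 41 = 49
untreated plots without the outcome: 100 − 49 = 51
risk, insecticide-treated plots = 41/100 = 0.4100
risk, untreated plots = 49/100 = 0.4900
RR = 0.4100 / 0.4900 = 0.84

RR = 0.84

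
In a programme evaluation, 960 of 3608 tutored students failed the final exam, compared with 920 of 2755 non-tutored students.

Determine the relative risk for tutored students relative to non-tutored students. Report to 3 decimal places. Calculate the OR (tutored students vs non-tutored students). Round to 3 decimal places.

RR = 0.797; OR = 0.723

risk, tutored students = 960/3608 = 0.2661
risk, non-tutored students = 920/2755 = 0.3339
RR = 0.2661 / 0.3339 = 0.797
odds, tutored students = 960/2648 = 0.3625
odds, non-tutored students = 920/1835 = 0.5014
OR = 0.3625 / 0.5014 = 0.723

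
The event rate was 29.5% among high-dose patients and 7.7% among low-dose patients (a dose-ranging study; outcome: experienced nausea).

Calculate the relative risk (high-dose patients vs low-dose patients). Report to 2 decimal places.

RR = 0.2950 / 0.0770 = 3.83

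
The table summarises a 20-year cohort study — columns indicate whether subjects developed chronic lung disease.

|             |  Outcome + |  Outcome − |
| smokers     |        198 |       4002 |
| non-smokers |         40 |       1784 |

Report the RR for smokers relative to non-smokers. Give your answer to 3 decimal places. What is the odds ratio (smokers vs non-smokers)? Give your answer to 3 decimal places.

RR = 2.150; OR = 2.207

risk, smokers = 198/4200 = 0.04714
risk, non-smokers = 40/1824 = 0.02193
RR = 0.04714 / 0.02193 = 2.150
odds, smokers = 198/4002 = 0.04948
odds, non-smokers = 40/1784 = 0.02242
OR = 0.04948 / 0.02242 = 2.207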